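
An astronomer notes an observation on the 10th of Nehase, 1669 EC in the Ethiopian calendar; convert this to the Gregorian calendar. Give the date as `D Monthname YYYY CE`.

Both dates share Julian Day Number 2333797; in the Gregorian calendar that is 13 August 1677 CE.

13 August 1677 CE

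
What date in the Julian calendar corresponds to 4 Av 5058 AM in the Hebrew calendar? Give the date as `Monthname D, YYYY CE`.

July 14, 1298 CE

Julian Day Number of the source date = 2195347.
Converting JDN 2195347 to the Julian calendar gives 14 July 1298 CE.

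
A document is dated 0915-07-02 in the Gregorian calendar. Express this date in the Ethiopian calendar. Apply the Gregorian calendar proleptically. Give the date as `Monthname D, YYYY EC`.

Both dates share Julian Day Number 2055439; in the Ethiopian calendar that is 3 Hamle 907 EC.

Hamle 3, 907 EC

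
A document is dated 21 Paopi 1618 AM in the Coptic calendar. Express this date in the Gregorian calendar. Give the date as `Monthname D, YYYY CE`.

October 31, 1901 CE

Julian Day Number of the source date = 2415689.
Converting JDN 2415689 to the Gregorian calendar gives 31 October 1901 CE.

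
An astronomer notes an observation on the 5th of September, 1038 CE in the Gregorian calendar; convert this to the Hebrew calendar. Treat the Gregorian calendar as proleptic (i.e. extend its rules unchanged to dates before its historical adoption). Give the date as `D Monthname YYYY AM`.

27 Elul 4798 AM

Both dates share Julian Day Number 2100429; in the Hebrew calendar that is 27 Elul 4798 AM.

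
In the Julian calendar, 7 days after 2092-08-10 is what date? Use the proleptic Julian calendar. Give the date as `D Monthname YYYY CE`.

JDN of 2092-08-10 = 2485383.
2485383 + 7 = 2485390.
JDN 2485390 in the Julian calendar is 17 August 2092 CE.

17 August 2092 CE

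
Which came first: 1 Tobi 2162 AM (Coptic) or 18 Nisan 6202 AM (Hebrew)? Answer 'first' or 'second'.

The two dates have Julian Day Numbers 2614455 and 2613101 respectively.
Since 2613101 < 2614455, the second date comes first.

second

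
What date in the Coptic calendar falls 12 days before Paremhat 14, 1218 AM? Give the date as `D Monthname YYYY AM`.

JDN of Paremhat 14, 1218 AM = 2269732.
2269732 − 12 = 2269720.
JDN 2269720 in the Coptic calendar is 2 Paremhat 1218 AM.

2 Paremhat 1218 AM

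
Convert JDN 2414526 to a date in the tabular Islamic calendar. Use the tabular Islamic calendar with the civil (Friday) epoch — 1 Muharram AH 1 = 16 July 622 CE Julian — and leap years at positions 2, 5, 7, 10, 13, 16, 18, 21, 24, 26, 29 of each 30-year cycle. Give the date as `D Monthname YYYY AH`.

The Gregorian equivalent of JDN 2414526 is 24 August 1898.
In the tabular Islamic calendar that day is 6 Rabi' al-Thani 1316 AH.

6 Rabi' al-Thani 1316 AH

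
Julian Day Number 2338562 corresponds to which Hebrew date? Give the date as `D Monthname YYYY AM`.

25 Elul 5450 AM

The Gregorian equivalent of JDN 2338562 is 30 August 1690.
In the Hebrew calendar that day is 25 Elul 5450 AM.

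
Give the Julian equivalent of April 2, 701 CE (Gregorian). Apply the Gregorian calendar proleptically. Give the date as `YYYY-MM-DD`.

For dates in this range the Gregorian date is 4 days ahead of the Julian.
2 April 701 Gregorian − 4 days → 29 March 701 Julian.

0701-03-29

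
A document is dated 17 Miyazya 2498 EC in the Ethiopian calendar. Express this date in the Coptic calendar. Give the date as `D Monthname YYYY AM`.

The source date corresponds to 29 April 2506 in the Gregorian calendar (JDN 2636476).
That day falls on 17 Parmouti 2222 AM in the Coptic calendar.

17 Parmouti 2222 AM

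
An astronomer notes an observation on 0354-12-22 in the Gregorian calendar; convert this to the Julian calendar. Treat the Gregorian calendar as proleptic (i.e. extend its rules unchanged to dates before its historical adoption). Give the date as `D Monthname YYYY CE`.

21 December 354 CE

At this point the Julian calendar is 1 day behind the Gregorian.
22 December 354 Gregorian − 1 day → 21 December 354 Julian.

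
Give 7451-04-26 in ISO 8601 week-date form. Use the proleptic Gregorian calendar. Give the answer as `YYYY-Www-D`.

The weekday is Saturday (ISO weekday 6).
That Saturday belongs to ISO week 17 of ISO year 7451.

7451-W17-6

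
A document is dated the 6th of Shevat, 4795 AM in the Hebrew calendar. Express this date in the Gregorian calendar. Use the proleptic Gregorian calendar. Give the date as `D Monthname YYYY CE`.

24 January 1035 CE

Julian Day Number of the source date = 2099109.
Converting JDN 2099109 to the Gregorian calendar gives 24 January 1035 CE.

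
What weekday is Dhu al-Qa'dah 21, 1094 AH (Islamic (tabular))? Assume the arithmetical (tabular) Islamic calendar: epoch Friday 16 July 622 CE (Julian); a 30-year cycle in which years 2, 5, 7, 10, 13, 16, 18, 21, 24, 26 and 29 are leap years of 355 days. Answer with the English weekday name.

Equivalently 11 November 1683 Gregorian, JDN 2336078.
2336078 ≡ 3 (mod 7); counting from Monday = 0 gives Thursday.

Thursday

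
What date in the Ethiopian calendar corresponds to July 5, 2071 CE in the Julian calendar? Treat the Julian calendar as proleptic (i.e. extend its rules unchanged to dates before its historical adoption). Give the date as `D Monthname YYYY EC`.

11 Hamle 2063 EC

Julian Day Number of the source date = 2477676.
Converting JDN 2477676 to the Ethiopian calendar gives 11 Hamle 2063 EC.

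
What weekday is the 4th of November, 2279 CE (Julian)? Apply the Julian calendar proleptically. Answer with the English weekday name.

Wednesday

Equivalently 19 November 2279 Gregorian, JDN 2553770.
2553770 ≡ 2 (mod 7); counting from Monday = 0 gives Wednesday.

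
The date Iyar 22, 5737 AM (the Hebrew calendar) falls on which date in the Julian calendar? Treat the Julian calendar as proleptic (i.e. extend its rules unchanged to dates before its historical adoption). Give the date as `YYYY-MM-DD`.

1977-04-27

The source date corresponds to 10 May 1977 in the Gregorian calendar (JDN 2443274).
That day falls on 27 April 1977 CE in the Julian calendar.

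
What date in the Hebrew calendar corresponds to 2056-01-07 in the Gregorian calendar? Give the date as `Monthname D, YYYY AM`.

Tevet 18, 5816 AM

Both dates share Julian Day Number 2472005; in the Hebrew calendar that is 18 Tevet 5816 AM.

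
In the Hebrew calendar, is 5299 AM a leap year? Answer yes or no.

Hebrew year 5299 is year 17 of its 19-year Metonic cycle; leap years are at positions 3, 6, 8, 11, 14, 17, 19, so it is a leap year (13 months).

yes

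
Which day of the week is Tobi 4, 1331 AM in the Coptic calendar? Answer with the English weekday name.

In the Gregorian calendar this is 9 January 1615 (JDN 2310935).
2310935 ≡ 4 (mod 7); counting from Monday = 0 gives Friday.

Friday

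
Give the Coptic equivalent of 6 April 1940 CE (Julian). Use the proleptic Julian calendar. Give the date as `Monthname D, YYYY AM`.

The source date corresponds to 19 April 1940 in the Gregorian calendar (JDN 2429739).
That day falls on 11 Parmouti 1656 AM in the Coptic calendar.

Parmouti 11, 1656 AM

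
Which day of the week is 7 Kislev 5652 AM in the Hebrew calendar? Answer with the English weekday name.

Equivalently 8 December 1891 Gregorian, JDN 2412075.
Since JDN mod 7 = 1 (0 = Monday), the day is Tuesday.

Tuesday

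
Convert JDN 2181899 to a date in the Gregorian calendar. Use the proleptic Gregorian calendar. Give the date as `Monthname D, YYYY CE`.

September 25, 1261 CE

Counting from JDN 2299161 = 15 Oct 1582 gives an offset of -117262 days.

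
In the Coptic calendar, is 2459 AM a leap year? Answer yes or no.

2459 mod 4 = 3; in the Coptic calendar a year is leap when year mod 4 = 3, so it is a leap year.

yes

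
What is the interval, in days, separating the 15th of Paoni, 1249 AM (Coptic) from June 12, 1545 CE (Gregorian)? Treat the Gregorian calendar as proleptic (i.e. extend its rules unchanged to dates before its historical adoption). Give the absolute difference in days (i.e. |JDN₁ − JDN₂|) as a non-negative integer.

4376

JDN of the first date = 2281146.
JDN of the second date = 2285522.
|2285522 − 2281146| = 4376.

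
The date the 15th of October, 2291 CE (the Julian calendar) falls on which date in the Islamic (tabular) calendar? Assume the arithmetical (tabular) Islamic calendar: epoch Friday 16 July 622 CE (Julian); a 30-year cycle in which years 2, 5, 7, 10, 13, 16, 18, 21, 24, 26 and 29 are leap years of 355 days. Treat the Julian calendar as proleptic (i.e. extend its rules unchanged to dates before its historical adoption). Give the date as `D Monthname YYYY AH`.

6 Rajab 1721 AH

The source date corresponds to 30 October 2291 in the Gregorian calendar (JDN 2558133).
That day falls on 6 Rajab 1721 AH in the tabular Islamic calendar.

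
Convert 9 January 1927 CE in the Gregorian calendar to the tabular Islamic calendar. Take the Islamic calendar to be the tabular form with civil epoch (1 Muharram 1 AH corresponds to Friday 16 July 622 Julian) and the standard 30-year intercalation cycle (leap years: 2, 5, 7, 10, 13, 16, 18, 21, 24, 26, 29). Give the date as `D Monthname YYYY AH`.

Both dates share Julian Day Number 2424890; in the tabular Islamic calendar that is 5 Rajab 1345 AH.

5 Rajab 1345 AH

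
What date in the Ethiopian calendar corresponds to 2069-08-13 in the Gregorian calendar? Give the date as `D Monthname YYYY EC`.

7 Nehase 2061 EC

Julian Day Number of the source date = 2476972.
Converting JDN 2476972 to the Ethiopian calendar gives 7 Nehase 2061 EC.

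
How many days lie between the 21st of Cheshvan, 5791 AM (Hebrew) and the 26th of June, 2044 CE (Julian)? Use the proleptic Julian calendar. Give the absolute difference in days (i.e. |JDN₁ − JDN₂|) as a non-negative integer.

4983

First date → JDN 2462823; second date → JDN 2467806.
The interval is |2462823 − 2467806| = 4983 days.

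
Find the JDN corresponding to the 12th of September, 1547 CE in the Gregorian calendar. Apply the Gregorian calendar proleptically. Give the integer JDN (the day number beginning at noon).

JDN 2451545 is 1 January 2000 CE (Gregorian); the target day is −165201 days from there, so JDN = 2286344.

2286344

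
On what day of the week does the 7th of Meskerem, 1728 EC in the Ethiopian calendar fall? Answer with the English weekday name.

Equivalently 16 September 1735 Gregorian, JDN 2355014.
2355014 ≡ 4 (mod 7); counting from Monday = 0 gives Friday.

Friday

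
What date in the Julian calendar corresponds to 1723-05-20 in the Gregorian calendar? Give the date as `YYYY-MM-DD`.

1723-05-09

For dates in this range the Gregorian date is 11 days ahead of the Julian.
20 May 1723 Gregorian − 11 days → 9 May 1723 Julian.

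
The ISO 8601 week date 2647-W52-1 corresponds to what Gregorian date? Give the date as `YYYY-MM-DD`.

ISO week 1 of 2647 is the week containing the first Thursday of 2647.
Week 52, day 1 (Monday) lands on 2647-12-27.

2647-12-27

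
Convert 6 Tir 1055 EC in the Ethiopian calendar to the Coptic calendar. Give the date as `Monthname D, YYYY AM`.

Tobi 6, 779 AM

Both dates share Julian Day Number 2109319; in the Coptic calendar that is 6 Tobi 779 AM.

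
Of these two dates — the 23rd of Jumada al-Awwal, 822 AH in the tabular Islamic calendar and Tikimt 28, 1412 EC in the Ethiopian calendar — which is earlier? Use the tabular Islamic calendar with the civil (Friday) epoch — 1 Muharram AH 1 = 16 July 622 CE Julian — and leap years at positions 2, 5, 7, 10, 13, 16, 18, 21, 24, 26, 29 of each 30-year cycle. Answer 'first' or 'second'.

first

First date → JDN 2239515; second date → JDN 2239646.
JDN 2239515 < JDN 2239646, so the first date is earlier.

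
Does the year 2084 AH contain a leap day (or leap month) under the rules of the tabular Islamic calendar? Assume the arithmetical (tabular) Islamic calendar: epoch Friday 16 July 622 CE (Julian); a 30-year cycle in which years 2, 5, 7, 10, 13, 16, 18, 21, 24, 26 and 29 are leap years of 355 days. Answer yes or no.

Year 2084 AH is year 14 of its 30-year cycle; leap positions are 2, 5, 7, 10, 13, 16, 18, 21, 24, 26, 29, so it is a common year (354 days).

no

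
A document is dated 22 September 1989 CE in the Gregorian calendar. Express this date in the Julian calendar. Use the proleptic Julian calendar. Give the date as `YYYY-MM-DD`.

For dates in this range the Gregorian date is 13 days ahead of the Julian.
22 September 1989 Gregorian − 13 days → 9 September 1989 Julian.

1989-09-09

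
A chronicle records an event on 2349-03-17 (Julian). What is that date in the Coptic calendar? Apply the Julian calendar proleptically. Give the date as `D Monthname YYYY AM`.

21 Paremhat 2065 AM

Both dates share Julian Day Number 2579106; in the Coptic calendar that is 21 Paremhat 2065 AM.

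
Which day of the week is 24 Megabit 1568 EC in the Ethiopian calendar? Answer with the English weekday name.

Equivalently 30 March 1576 Gregorian, JDN 2296771.
Since JDN mod 7 = 1 (0 = Monday), the day is Tuesday.

Tuesday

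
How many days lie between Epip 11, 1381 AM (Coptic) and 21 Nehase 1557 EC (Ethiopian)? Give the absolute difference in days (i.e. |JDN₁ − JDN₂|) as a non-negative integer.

JDN of the first date = 2329385.
JDN of the second date = 2292900.
|2292900 − 2329385| = 36485.

36485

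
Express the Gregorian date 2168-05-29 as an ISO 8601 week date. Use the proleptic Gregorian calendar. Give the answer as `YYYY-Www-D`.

2168-W21-7

The weekday is Sunday (ISO weekday 7).
That Sunday belongs to ISO week 21 of ISO year 2168.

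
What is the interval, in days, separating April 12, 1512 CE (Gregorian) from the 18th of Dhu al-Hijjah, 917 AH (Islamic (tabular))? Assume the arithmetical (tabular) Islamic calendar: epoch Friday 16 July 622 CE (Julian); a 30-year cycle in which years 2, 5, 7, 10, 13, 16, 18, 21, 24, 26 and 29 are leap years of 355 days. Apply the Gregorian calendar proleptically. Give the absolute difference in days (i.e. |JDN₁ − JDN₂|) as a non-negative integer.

First date → JDN 2273408; second date → JDN 2273382.
The interval is |2273408 − 2273382| = 26 days.

26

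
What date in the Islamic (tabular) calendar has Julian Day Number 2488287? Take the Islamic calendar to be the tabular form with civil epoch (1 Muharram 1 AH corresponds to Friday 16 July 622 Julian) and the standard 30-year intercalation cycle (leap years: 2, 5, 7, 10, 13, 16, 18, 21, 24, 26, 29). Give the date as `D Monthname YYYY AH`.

JDN 2488287 is 6 August 2100 in the Gregorian calendar.
In the tabular Islamic calendar that day is 30 Jumada al-Awwal 1524 AH.

30 Jumada al-Awwal 1524 AH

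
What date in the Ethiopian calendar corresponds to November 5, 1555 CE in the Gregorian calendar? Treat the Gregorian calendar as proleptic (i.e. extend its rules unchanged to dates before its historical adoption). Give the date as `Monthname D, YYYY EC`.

Tikimt 28, 1548 EC

Both dates share Julian Day Number 2289320; in the Ethiopian calendar that is 28 Tikimt 1548 EC.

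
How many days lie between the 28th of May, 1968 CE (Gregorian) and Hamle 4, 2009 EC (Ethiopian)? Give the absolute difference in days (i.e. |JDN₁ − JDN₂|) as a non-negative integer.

First date → JDN 2440005; second date → JDN 2457946.
The interval is |2440005 − 2457946| = 17941 days.

17941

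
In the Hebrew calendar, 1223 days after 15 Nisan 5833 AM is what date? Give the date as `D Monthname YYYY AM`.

28 Av 5836 AM

Counting 1223 days forward from JDN 2478320 reaches JDN 2479543, which is 28 Av 5836 AM.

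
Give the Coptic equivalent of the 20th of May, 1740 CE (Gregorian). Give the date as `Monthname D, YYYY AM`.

Both dates share Julian Day Number 2356722; in the Coptic calendar that is 14 Pashons 1456 AM.

Pashons 14, 1456 AM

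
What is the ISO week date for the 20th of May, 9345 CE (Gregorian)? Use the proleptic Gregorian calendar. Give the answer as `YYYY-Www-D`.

9345-W20-4

The weekday is Thursday (ISO weekday 4).
That Thursday belongs to ISO week 20 of ISO year 9345.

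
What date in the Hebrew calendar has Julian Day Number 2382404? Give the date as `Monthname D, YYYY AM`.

JDN 2382404 is 13 September 1810 in the Gregorian calendar.
In the Hebrew calendar that day is Elul 14, 5570 AM.

Elul 14, 5570 AM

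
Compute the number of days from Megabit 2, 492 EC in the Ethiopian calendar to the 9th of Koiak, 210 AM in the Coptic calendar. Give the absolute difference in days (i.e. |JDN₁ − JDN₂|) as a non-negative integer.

2275

JDN of the first date = 1903740.
JDN of the second date = 1901465.
|1901465 − 1903740| = 2275.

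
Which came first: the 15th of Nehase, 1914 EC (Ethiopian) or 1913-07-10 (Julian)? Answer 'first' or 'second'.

second

Converting both to JDN: 2423288 vs 2419972; the smaller is the second.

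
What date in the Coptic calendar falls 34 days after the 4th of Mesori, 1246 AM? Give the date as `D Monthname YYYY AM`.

3 Thout 1247 AM

JDN of the 4th of Mesori, 1246 AM = 2280099.
2280099 + 34 = 2280133.
JDN 2280133 in the Coptic calendar is 3 Thout 1247 AM.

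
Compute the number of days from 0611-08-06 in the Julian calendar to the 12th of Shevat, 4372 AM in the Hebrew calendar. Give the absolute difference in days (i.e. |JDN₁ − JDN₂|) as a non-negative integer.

JDN of the first date = 1944443.
JDN of the second date = 1944611.
|1944611 − 1944443| = 168.

168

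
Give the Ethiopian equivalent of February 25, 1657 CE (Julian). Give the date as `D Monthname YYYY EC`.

The source date corresponds to 7 March 1657 in the Gregorian calendar (JDN 2326333).
That day falls on 1 Megabit 1649 EC in the Ethiopian calendar.

1 Megabit 1649 EC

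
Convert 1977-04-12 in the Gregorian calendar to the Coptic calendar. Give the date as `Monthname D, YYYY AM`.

Both dates share Julian Day Number 2443246; in the Coptic calendar that is 4 Parmouti 1693 AM.

Parmouti 4, 1693 AM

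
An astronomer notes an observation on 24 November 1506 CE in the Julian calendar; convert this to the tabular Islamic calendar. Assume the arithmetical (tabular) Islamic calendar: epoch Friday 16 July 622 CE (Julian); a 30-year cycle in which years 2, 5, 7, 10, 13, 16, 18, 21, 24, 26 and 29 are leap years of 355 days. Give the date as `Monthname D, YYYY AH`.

Rajab 8, 912 AH

The source date corresponds to 4 December 1506 in the proleptic Gregorian calendar (JDN 2271452).
That day falls on 8 Rajab 912 AH in the tabular Islamic calendar.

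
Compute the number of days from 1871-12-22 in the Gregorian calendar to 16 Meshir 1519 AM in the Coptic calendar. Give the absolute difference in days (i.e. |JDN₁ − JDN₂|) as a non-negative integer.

First date → JDN 2404784; second date → JDN 2379644.
The interval is |2404784 − 2379644| = 25140 days.

25140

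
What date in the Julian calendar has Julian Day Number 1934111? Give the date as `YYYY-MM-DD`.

The proleptic Gregorian equivalent of JDN 1934111 is 25 April 583.
In the Julian calendar that day is 0583-04-23.

0583-04-23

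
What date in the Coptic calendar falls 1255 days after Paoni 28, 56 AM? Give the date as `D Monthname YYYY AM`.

Counting 1255 days forward from JDN 1845416 reaches JDN 1846671, which is 2 Koiak 60 AM.

2 Koiak 60 AM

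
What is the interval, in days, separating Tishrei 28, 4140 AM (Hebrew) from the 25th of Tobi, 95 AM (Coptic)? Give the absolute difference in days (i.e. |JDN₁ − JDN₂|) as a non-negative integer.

JDN of the first date = 1859755.
JDN of the second date = 1859507.
|1859507 − 1859755| = 248.

248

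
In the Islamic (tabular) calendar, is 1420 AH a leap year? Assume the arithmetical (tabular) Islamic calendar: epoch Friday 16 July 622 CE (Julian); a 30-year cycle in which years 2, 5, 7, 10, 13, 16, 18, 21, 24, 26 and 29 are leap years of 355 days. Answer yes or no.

yes

Year 1420 AH is year 10 of its 30-year cycle; leap positions are 2, 5, 7, 10, 13, 16, 18, 21, 24, 26, 29, so it is a leap year (355 days).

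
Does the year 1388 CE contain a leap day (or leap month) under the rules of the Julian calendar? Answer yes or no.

1388 mod 4 = 0, so it is a leap year in the Julian calendar.

yes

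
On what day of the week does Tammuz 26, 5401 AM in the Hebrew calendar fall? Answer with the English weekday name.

In the Gregorian calendar this is 4 July 1641 (JDN 2320608).
JDN 2320608 mod 7 = 3, and JDN 0 was a Monday, so this is a Thursday.

Thursday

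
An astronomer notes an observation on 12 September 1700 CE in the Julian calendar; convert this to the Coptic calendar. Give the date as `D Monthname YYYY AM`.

Julian Day Number of the source date = 2342238.
Converting JDN 2342238 to the Coptic calendar gives 15 Thout 1417 AM.

15 Thout 1417 AM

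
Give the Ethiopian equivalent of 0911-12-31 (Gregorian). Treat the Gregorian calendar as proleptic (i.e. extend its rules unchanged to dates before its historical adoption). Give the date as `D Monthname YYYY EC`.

29 Tahsas 904 EC

Julian Day Number of the source date = 2054160.
Converting JDN 2054160 to the Ethiopian calendar gives 29 Tahsas 904 EC.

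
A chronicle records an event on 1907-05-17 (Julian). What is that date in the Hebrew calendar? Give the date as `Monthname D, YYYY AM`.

The source date corresponds to 30 May 1907 in the Gregorian calendar (JDN 2417726).
That day falls on 17 Sivan 5667 AM in the Hebrew calendar.

Sivan 17, 5667 AM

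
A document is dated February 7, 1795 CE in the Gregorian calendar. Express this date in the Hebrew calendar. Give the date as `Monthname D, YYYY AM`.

Shevat 18, 5555 AM

Both dates share Julian Day Number 2376708; in the Hebrew calendar that is 18 Shevat 5555 AM.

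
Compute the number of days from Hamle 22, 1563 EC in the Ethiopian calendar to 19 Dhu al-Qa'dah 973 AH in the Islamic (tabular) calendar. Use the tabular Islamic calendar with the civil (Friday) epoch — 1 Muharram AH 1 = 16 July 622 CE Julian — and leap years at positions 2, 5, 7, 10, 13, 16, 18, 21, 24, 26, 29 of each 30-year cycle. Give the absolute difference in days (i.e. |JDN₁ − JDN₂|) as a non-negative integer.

1865

JDN of the first date = 2295062.
JDN of the second date = 2293197.
|2293197 − 2295062| = 1865.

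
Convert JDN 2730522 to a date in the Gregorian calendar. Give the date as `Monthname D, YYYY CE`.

JDN 2451545 is 1 Jan 2000; 2730522 is +278977 days from there.

October 25, 2763 CE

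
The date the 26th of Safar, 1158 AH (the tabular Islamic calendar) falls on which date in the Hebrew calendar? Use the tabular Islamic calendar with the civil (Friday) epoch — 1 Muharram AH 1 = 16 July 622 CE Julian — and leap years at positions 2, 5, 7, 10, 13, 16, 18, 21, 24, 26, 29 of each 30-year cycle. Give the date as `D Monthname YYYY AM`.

The source date corresponds to 30 March 1745 in the Gregorian calendar (JDN 2358497).
That day falls on 26 Adar II 5505 AM in the Hebrew calendar.

26 Adar II 5505 AM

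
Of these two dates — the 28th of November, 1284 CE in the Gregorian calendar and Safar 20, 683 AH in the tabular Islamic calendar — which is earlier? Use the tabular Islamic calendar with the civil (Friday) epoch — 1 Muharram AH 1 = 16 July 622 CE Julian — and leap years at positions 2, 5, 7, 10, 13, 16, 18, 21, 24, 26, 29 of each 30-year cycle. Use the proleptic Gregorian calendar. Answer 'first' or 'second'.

second

Converting both to JDN: 2190364 vs 2190167; the smaller is the second.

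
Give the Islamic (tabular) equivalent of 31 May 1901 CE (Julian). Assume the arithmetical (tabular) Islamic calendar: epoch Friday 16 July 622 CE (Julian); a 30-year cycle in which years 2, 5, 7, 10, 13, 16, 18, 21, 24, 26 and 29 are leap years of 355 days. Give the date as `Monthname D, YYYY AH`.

Safar 25, 1319 AH

Both dates share Julian Day Number 2415549; in the tabular Islamic calendar that is 25 Safar 1319 AH.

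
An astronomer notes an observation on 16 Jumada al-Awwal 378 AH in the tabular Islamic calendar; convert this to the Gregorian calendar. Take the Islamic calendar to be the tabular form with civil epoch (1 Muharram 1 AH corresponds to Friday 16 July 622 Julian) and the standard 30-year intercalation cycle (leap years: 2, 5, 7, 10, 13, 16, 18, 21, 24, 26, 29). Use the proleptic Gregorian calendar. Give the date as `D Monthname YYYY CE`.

6 September 988 CE

Both dates share Julian Day Number 2082169; in the Gregorian calendar that is 6 September 988 CE.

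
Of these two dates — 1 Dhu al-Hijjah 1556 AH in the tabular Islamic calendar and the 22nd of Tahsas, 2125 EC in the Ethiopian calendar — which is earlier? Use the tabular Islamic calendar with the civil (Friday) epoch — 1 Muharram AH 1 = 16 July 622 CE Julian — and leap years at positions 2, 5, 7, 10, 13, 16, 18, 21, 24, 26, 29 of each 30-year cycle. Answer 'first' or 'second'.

first

The two dates have Julian Day Numbers 2499805 and 2500123 respectively.
Since 2499805 < 2500123, the first date comes first.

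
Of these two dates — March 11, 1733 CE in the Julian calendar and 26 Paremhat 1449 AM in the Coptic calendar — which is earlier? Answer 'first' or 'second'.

first

First date → JDN 2354106; second date → JDN 2354117.
JDN 2354106 < JDN 2354117, so the first date is earlier.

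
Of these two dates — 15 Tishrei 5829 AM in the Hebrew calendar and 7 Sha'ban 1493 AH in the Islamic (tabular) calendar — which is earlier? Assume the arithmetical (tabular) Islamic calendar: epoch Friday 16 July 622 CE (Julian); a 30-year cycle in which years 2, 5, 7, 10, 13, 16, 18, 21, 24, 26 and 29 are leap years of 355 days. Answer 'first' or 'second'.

first

First date → JDN 2476666; second date → JDN 2477368.
JDN 2476666 < JDN 2477368, so the first date is earlier.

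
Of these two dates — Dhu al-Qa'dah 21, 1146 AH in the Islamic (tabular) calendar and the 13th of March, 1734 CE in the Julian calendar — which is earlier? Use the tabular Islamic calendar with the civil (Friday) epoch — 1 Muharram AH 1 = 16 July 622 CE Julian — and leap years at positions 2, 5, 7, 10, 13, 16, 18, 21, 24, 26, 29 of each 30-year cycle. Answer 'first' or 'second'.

The two dates have Julian Day Numbers 2354505 and 2354473 respectively.
Since 2354473 < 2354505, the second date comes first.

second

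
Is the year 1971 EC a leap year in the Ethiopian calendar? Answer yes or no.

1971 mod 4 = 3; in the Ethiopian calendar a year is leap when year mod 4 = 3, so it is a leap year.

yes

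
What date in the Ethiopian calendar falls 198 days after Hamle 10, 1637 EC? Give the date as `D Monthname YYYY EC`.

JDN of Hamle 10, 1637 EC = 2322079.
2322079 + 198 = 2322277.
JDN 2322277 in the Ethiopian calendar is 23 Tir 1638 EC.

23 Tir 1638 EC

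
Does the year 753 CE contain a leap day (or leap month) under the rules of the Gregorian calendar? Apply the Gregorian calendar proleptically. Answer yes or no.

753 is not divisible by 4, so it is a common year.

no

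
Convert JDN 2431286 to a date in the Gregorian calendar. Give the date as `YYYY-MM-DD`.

1944-07-14

Counting from JDN 2299161 = 15 Oct 1582 gives an offset of 132125 days.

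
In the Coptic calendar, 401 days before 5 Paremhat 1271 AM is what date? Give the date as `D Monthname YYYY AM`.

29 Tobi 1270 AM

Counting 401 days back from JDN 2289081 reaches JDN 2288680, which is 29 Tobi 1270 AM.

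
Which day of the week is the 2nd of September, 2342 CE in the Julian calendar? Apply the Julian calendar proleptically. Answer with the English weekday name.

Friday

This is JDN 2576718 (18 September 2342 Gregorian).
JDN 2576718 mod 7 = 4, and JDN 0 was a Monday, so this is a Friday.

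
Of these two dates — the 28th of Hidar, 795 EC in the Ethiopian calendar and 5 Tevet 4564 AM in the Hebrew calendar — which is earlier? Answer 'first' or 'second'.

The two dates have Julian Day Numbers 2014316 and 2014710 respectively.
Since 2014316 < 2014710, the first date comes first.

first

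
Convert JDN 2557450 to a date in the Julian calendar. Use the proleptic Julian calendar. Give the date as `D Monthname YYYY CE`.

The Gregorian equivalent of JDN 2557450 is 16 December 2289.
In the Julian calendar that day is 1 December 2289 CE.

1 December 2289 CE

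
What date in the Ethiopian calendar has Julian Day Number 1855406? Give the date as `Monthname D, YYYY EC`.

JDN 1855406 is 30 October 367 in the proleptic Gregorian calendar.
In the Ethiopian calendar that day is Hidar 1, 360 EC.

Hidar 1, 360 EC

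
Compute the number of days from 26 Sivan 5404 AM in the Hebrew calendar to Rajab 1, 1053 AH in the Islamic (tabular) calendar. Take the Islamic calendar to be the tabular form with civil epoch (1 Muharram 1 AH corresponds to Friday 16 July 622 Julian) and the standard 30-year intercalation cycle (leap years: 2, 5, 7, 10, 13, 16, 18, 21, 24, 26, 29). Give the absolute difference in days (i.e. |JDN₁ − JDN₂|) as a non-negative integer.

289

JDN of the first date = 2321700.
JDN of the second date = 2321411.
|2321411 − 2321700| = 289.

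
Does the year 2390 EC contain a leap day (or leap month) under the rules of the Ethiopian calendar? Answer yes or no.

no

2390 mod 4 = 2; in the Ethiopian calendar a year is leap when year mod 4 = 3, so it is a common year.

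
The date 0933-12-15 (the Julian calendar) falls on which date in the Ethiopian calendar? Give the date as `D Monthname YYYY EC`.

19 Tahsas 926 EC

Both dates share Julian Day Number 2062185; in the Ethiopian calendar that is 19 Tahsas 926 EC.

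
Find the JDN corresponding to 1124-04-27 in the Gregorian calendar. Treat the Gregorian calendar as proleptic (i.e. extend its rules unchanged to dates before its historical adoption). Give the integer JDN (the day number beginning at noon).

2131709

JDN 2451545 is 1 January 2000 CE (Gregorian); the target day is −319836 days from there, so JDN = 2131709.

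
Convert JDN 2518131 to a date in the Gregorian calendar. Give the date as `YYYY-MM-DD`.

2182-04-22

JDN 2451545 is 1 Jan 2000; 2518131 is +66586 days from there.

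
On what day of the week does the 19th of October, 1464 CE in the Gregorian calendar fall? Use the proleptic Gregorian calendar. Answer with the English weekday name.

Wednesday

Since JDN mod 7 = 2 (0 = Monday), the day is Wednesday.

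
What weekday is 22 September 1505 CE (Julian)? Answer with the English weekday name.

Equivalently 2 October 1505 Gregorian, JDN 2271024.
2271024 ≡ 0 (mod 7); counting from Monday = 0 gives Monday.

Monday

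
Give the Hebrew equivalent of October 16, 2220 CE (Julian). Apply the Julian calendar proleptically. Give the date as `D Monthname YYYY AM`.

Both dates share Julian Day Number 2532202; in the Hebrew calendar that is 4 Cheshvan 5981 AM.

4 Cheshvan 5981 AM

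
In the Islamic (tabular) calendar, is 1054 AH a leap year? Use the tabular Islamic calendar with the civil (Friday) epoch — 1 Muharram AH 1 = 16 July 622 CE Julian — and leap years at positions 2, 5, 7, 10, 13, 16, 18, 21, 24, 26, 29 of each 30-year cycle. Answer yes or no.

no

Year 1054 AH is year 4 of its 30-year cycle; leap positions are 2, 5, 7, 10, 13, 16, 18, 21, 24, 26, 29, so it is a common year (354 days).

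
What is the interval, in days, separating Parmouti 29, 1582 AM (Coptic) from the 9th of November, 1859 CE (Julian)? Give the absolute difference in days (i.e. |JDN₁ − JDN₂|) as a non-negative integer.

JDN of the first date = 2402728.
JDN of the second date = 2400370.
|2400370 − 2402728| = 2358.

2358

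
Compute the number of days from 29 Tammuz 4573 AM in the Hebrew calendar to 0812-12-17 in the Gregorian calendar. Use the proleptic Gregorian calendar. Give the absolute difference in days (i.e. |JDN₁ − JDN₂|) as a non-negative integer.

200

JDN of the first date = 2018188.
JDN of the second date = 2017988.
|2017988 − 2018188| = 200.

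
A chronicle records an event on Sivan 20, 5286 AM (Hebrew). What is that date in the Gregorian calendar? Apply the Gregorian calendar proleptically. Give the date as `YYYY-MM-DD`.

Julian Day Number of the source date = 2278581.
Converting JDN 2278581 to the Gregorian calendar gives 11 June 1526 CE.

1526-06-11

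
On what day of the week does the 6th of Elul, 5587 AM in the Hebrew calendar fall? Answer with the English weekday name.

This is JDN 2388598 (29 August 1827 Gregorian).
2388598 ≡ 2 (mod 7); counting from Monday = 0 gives Wednesday.

Wednesday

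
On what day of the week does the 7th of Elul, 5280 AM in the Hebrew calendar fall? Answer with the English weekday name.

In the proleptic Gregorian calendar this is 31 August 1520 (JDN 2276471).
JDN 2276471 mod 7 = 1, and JDN 0 was a Monday, so this is a Tuesday.

Tuesday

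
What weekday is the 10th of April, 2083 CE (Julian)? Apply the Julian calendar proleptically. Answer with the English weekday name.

Friday

In the Gregorian calendar this is 23 April 2083 (JDN 2481973).
JDN 2481973 mod 7 = 4, and JDN 0 was a Monday, so this is a Friday.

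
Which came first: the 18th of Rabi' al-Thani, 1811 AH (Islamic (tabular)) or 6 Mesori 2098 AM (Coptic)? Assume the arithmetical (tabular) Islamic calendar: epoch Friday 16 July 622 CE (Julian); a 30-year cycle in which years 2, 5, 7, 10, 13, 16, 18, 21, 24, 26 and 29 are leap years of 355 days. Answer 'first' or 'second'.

first

First date → JDN 2589950; second date → JDN 2591294.
JDN 2589950 < JDN 2591294, so the first date is earlier.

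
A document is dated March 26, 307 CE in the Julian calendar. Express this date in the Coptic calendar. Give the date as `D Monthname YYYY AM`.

30 Paremhat 23 AM

Julian Day Number of the source date = 1833274.
Converting JDN 1833274 to the Coptic calendar gives 30 Paremhat 23 AM.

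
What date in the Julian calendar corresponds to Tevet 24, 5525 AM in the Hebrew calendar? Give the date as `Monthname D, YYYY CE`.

Both dates share Julian Day Number 2365730; in the Julian calendar that is 6 January 1765 CE.

January 6, 1765 CE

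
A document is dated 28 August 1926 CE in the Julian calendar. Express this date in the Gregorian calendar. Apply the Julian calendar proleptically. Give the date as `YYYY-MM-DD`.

1926-09-10

The Julian–Gregorian offset here is 13 days (Julian trailing).
28 August 1926 Julian + 13 days → 10 September 1926 Gregorian.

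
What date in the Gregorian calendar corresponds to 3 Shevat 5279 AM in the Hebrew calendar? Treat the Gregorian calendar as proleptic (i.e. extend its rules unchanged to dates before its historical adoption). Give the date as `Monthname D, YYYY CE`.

January 15, 1519 CE

Both dates share Julian Day Number 2275877; in the Gregorian calendar that is 15 January 1519 CE.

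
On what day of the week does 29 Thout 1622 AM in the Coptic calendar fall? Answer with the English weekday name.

This is JDN 2417128 (9 October 1905 Gregorian).
2417128 ≡ 0 (mod 7); counting from Monday = 0 gives Monday.

Monday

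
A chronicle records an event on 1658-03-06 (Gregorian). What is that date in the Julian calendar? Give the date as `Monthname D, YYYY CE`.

At this point the Julian calendar is 10 days behind the Gregorian.
6 March 1658 Gregorian − 10 days → 24 February 1658 Julian.

February 24, 1658 CE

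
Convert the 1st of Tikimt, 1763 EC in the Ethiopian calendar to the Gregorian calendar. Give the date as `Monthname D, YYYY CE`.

Both dates share Julian Day Number 2367821; in the Gregorian calendar that is 9 October 1770 CE.

October 9, 1770 CE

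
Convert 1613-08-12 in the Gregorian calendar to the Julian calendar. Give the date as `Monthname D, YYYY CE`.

August 2, 1613 CE

For dates in this range the Gregorian date is 10 days ahead of the Julian.
12 August 1613 Gregorian − 10 days → 2 August 1613 Julian.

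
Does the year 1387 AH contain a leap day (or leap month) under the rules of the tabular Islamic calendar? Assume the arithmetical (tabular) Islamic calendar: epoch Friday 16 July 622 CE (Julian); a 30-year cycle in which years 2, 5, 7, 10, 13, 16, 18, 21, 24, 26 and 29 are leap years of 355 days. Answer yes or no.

yes

Year 1387 AH is year 7 of its 30-year cycle; leap positions are 2, 5, 7, 10, 13, 16, 18, 21, 24, 26, 29, so it is a leap year (355 days).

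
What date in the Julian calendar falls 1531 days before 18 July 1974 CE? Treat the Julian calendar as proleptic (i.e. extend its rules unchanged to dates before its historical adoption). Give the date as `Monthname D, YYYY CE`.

May 9, 1970 CE

The starting date is JDN 2442260; 2442260 − 1531 = 2440729.
JDN 2440729 corresponds to May 9, 1970 CE.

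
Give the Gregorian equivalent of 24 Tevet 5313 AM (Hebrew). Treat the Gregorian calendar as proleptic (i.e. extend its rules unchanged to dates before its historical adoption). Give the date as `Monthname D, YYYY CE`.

January 20, 1553 CE

Both dates share Julian Day Number 2288301; in the Gregorian calendar that is 20 January 1553 CE.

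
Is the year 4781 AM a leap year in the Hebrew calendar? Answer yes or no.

no

Hebrew year 4781 is year 12 of its 19-year Metonic cycle; leap years are at positions 3, 6, 8, 11, 14, 17, 19, so it is a common year (12 months).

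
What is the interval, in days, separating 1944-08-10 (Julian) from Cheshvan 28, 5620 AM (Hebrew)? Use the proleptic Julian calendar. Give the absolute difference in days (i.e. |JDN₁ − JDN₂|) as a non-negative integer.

First date → JDN 2431326; second date → JDN 2400374.
The interval is |2431326 − 2400374| = 30952 days.

30952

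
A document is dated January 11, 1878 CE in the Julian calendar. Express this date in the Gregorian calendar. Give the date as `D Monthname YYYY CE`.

At this point the Julian calendar is 12 days behind the Gregorian.
11 January 1878 Julian + 12 days → 23 January 1878 Gregorian.

23 January 1878 CE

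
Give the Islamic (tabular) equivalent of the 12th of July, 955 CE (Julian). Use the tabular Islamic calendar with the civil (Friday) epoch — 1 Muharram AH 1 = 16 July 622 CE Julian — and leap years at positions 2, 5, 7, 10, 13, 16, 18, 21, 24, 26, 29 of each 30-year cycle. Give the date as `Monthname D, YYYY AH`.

Rabi' al-Awwal 18, 344 AH

Both dates share Julian Day Number 2070064; in the tabular Islamic calendar that is 18 Rabi' al-Awwal 344 AH.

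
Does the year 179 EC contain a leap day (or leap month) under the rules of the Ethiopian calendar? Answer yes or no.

yes

179 mod 4 = 3; in the Ethiopian calendar a year is leap when year mod 4 = 3, so it is a leap year.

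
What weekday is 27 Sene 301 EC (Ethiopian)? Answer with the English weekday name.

In the proleptic Gregorian calendar this is 22 June 309 (JDN 1834092).
JDN 1834092 mod 7 = 1, and JDN 0 was a Monday, so this is a Tuesday.

Tuesday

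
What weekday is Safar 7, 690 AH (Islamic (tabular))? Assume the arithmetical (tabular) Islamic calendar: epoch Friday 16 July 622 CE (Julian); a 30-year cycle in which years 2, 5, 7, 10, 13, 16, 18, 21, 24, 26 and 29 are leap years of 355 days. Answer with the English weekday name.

In the proleptic Gregorian calendar this is 16 February 1291 (JDN 2192635).
JDN 2192635 mod 7 = 4, and JDN 0 was a Monday, so this is a Friday.

Friday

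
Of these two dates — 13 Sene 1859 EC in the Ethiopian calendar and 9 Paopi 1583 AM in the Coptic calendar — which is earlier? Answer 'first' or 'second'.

second

First date → JDN 2403137; second date → JDN 2402893.
JDN 2402893 < JDN 2403137, so the second date is earlier.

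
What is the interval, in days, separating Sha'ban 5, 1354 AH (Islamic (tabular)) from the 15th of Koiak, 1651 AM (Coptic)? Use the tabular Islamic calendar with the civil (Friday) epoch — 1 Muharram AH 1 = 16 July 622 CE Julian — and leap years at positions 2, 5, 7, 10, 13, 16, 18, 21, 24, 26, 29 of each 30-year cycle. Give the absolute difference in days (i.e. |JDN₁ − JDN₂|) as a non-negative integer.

JDN of the first date = 2428109.
JDN of the second date = 2427796.
|2427796 − 2428109| = 313.

313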